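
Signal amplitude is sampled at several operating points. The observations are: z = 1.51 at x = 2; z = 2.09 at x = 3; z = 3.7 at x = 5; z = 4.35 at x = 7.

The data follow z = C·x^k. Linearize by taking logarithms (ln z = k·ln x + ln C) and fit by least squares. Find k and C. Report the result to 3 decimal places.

Let Y = ln z. Fitting Y = k·ln x + ln C by least squares:
Over the data: Σln x = 5.3471, Σ(ln x)² = 8.0643, Σln z = 3.9278, Σln x·ln z = 6.0620.
Normal system: [[8.0643, 5.3471]; [5.3471, 4]]·[k, ln C]ᵀ = [6.0620, 3.9278]ᵀ.
Δ = 8.0643·4 − (5.3471)² = 3.6655; k = (6.0620·4 − 5.3471·3.9278)/3.6655 = 0.88551, ln C = (8.0643·3.9278 − 5.3471·6.0620)/3.6655 = -0.20178, so C = exp(-0.20178) = 0.81727.

k = 0.886, C = 0.817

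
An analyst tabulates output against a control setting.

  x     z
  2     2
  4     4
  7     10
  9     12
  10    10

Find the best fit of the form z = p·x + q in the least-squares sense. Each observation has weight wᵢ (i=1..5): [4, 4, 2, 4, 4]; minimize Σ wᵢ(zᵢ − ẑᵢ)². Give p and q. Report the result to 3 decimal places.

Normal-equation sums: Σwᵢ·x·x = 902, Σwᵢ·x = 114, Σwᵢ·1 = 18.
And Σwᵢ·x·z = 1052, Σwᵢ·z = 132.
Normal equations: [[902, 114]; [114, 18]]·[p, q]ᵀ = [1052, 132]ᵀ.
Determinant 902·18 − 114² = 3240.
p = (1052·18 − 114·132)/3240 = 6/5; q = (902·132 − 114·1052)/3240 = -4/15.

p = 1.200, q = -0.267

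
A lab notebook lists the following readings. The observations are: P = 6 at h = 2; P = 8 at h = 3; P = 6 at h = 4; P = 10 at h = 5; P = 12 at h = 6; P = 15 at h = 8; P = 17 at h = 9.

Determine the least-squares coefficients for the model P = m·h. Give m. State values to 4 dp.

m = 1.9362

Compute the Gram sums: Σh·h = 235.
For MᵀP: Σh·P = 455.
Hence m = 455 / 235 ≈ 1.93617.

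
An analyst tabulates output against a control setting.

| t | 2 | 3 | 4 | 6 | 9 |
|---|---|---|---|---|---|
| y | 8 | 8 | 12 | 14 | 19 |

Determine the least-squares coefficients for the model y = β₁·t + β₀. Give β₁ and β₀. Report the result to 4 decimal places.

Setting ∂/∂β₁ … = 0 gives: 146·β₁ + 24·β₀ = 343;  24·β₁ + 5·β₀ = 61.
(Σt·t = 146, Σt = 24, Σ1 = 5, Σt·y = 343, Σy = 61.)
Eliminating β₀: 5·(row 1) − 24·(row 2) gives 154·β₁ = 5·343 − 24·61 = 251, so β₁ = 251/154.
Then β₀ = (61 − 24·(251/154))/5 = 337/77.

β₁ = 1.6299, β₀ = 4.3766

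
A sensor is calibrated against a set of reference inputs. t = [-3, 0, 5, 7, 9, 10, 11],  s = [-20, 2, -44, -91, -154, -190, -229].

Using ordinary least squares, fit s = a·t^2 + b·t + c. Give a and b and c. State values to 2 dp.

The normal equations are: 34309·a + 3501·b + 385·c = -64922;  3501·a + 385·b + 39·c = -6602;  385·a + 39·b + 7·c = -726.
(Σt^2·t^2 = 34309, Σt^2·t = 3501, Σt^2 = 385, Σt·t = 385, Σt = 39, Σ1 = 7, Σt^2·s = -64922, Σt·s = -6602, Σs = -726.)
Solving the 3×3 system (Gaussian elimination) gives a = -1267052/637041, b = 177122/212347, c = 657140/637041.

a = -1.99, b = 0.83, c = 1.03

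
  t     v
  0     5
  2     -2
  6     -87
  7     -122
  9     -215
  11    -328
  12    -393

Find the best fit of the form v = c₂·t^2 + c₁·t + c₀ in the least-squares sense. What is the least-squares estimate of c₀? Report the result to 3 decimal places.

Sums needed: Σt^2·t^2 = 45651, Σt^2·t = 4355, Σt^2 = 435, Σt·t = 435, Σt = 47, Σ1 = 7.
Right-hand side: Σt^2·v = -122813, Σt·v = -11639, Σv = -1142.
Solving the 3×3 system (Gaussian elimination) gives c₂ = -867857/291284, c₁ = 736699/291284, c₀ = 731901/145642.

c₀ = 5.025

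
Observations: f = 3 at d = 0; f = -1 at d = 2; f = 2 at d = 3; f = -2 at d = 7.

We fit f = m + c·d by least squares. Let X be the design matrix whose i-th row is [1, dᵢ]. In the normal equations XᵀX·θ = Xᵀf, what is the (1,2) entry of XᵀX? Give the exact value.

12

Row 1 ↔ basis 1, column 2 ↔ basis d, so (XᵀX)_{1,2} = Σᵢ d = (1)·(0) + (1)·(2) + (1)·(3) + (1)·(7) = 12.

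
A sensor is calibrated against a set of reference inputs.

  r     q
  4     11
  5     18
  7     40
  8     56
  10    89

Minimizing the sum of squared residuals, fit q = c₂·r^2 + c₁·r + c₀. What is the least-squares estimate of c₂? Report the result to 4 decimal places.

Compute the Gram sums: Σr^2·r^2 = 17378, Σr^2·r = 2044, Σr^2 = 254, Σr·r = 254, Σr = 34, Σ1 = 5.
Moment sums: Σr^2·q = 15070, Σr·q = 1752, Σq = 214.
So MᵀM·[c₂, c₁, c₀]ᵀ = Mᵀq: [[17378, 2044, 254]; [2044, 254, 34]; [254, 34, 5]]·[c₂, c₁, c₀]ᵀ = [15070, 1752, 214]ᵀ.
Inverting the 3×3 Gram matrix, [c₂, c₁, c₀]ᵀ = [79/77, -26/21, -208/231]ᵀ.

c₂ = 1.0260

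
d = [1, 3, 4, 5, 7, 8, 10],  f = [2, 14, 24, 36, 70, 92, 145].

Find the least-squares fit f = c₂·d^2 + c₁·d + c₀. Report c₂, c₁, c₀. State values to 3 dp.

c₂ = 1.474, c₁ = -0.432, c₀ = 1.463

AᵀA·[c₂, c₁, c₀]ᵀ = Aᵀf reads: 17460·c₂ + 2072·c₁ + 264·c₀ = 25230;  2072·c₂ + 264·c₁ + 38·c₀ = 2996;  264·c₂ + 38·c₁ + 7·c₀ = 383.
(Σd^2·d^2 = 17460, Σd^2·d = 2072, Σd^2 = 264, Σd·d = 264, Σd = 38, Σ1 = 7, Σd^2·f = 25230, Σd·f = 2996, Σf = 383.)
Row-reducing yields c₂ = 32141/21802, c₁ = -9429/21802, c₀ = 15946/10901.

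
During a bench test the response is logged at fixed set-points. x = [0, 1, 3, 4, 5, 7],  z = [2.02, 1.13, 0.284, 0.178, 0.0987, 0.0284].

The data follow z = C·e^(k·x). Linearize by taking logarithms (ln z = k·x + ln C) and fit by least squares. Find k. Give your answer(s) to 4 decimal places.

k = -0.6083

With ln zᵢ as the transformed response and xᵢ as the regressor:
Sums: Σx = 20.0000, Σ(x)² = 100.0000, Σln z = -8.0365, Σx·ln z = -47.0659.
Normal system: [[100.0000, 20.0000]; [20.0000, 6]]·[k, ln C]ᵀ = [-47.0659, -8.0365]ᵀ.
Δ = 100.0000·6 − (20.0000)² = 200.0000; k = (-47.0659·6 − 20.0000·-8.0365)/200.0000 = -0.60833, ln C = (100.0000·-8.0365 − 20.0000·-47.0659)/200.0000 = 0.68836.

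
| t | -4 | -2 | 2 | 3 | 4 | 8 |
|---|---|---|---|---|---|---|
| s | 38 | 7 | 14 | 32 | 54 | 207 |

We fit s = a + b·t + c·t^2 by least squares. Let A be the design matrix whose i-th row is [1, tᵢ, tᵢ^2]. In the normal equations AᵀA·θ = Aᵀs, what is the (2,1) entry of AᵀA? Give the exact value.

11

Row 2 ↔ basis t, column 1 ↔ basis 1, so (AᵀA)_{2,1} = Σᵢ t = (-4)·(1) + (-2)·(1) + (2)·(1) + (3)·(1) + (4)·(1) + (8)·(1) = 11.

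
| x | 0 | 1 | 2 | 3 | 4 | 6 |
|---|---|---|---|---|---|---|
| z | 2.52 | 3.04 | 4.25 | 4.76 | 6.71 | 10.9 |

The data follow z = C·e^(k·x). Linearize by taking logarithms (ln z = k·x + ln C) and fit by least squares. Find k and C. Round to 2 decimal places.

k = 0.25, C = 2.46

Let Y = ln z. Fitting Y = k·x + ln C by least squares:
AᵀA = [[66.0000, 16.0000]; [16.0000, 6]], rhs = [30.6334, 9.3356]ᵀ  (here Σx = 16.0000, Σ(x)² = 66.0000, Σln z = 9.3356, Σx·ln z = 30.6334).
Slope k = (n·Σx·ln z − Σx·Σln z)/(n·Σ(x)² − (Σx)²) = (6·30.6334 − 16.0000·9.3356)/140.0000 = 0.24593; ln C = (Σln z − k·Σx)/n = 0.90013, so C = exp(0.90013) = 2.45992.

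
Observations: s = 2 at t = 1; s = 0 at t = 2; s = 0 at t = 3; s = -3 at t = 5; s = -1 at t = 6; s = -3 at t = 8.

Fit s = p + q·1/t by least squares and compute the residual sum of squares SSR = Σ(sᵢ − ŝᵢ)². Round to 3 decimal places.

SSR = 4.453

The normal system MᵀM·[p, q]ᵀ = Mᵀs is [[6, 93/40]; [93/40, 20801/14400]]·[p, q]ᵀ = [-5, 103/120]ᵀ.
Δ = 6·(20801/14400) − (93/40)² = 3131/960.
p = ((-5)·(20801/14400) − (93/40)·(103/120))/(3131/960) = -4282/1515; q = (6·(103/120) − (93/40)·(-5))/(3131/960) = 16104/3131.
Residuals: -14888/46965, 11962/46965, 52222/46965, -11293/9393, 45517/46965, -38348/46965; SSR = 209146/46965.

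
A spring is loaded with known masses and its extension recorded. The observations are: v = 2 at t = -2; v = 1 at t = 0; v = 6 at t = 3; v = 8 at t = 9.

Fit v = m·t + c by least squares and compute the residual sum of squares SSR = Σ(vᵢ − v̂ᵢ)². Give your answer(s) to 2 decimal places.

Sums needed: Σt·t = 94, Σt = 10, Σ1 = 4.
Moment sums: Σt·v = 86, Σv = 17.
Normal equations: [[94, 10]; [10, 4]]·[m, c]ᵀ = [86, 17]ᵀ.
Eliminating c: 4·(row 1) − 10·(row 2) gives 276·m = 4·86 − 10·17 = 174, so m = 29/46.
Then c = (17 − 10·(29/46))/4 = 123/46.
Residuals: 27/46, -77/46, 33/23, -8/23; SSR = 245/46.

SSR = 5.33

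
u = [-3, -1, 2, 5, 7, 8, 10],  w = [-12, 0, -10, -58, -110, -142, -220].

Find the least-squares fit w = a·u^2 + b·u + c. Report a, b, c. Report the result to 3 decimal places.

Compute the Gram sums: Σu^2·u^2 = 17220, Σu^2·u = 1960, Σu^2 = 252, Σu·u = 252, Σu = 28, Σ1 = 7.
Moment sums: Σu^2·w = -38076, Σu·w = -4380, Σw = -552.
Solving the 3×3 system (Gaussian elimination) gives a = -4293/2093, b = -3279/2093, c = 2616/2093.

a = -2.051, b = -1.567, c = 1.250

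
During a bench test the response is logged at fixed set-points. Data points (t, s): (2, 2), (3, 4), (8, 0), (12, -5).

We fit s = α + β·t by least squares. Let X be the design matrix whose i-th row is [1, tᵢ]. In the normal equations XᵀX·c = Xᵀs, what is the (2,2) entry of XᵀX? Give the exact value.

221

Row 2 ↔ basis t, column 2 ↔ basis t, so (XᵀX)_{2,2} = Σᵢ (t)·(t) = (2)·(2) + (3)·(3) + (8)·(8) + (12)·(12) = 221.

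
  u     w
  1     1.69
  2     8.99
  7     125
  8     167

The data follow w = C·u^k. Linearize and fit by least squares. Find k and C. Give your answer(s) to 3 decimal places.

Let Y = ln w. Fitting Y = k·ln u + ln C by least squares:
Σln u = 4.7185, Σ(ln u)² = 8.5911, Σln w = 12.6671, Σln u·ln w = 21.5603.
Normal system: [[8.5911, 4.7185]; [4.7185, 4]]·[k, ln C]ᵀ = [21.5603, 12.6671]ᵀ.
Slope k = (n·Σln u·ln w − Σln u·Σln w)/(n·Σ(ln u)² − (Σln u)²) = (4·21.5603 − 4.7185·12.6671)/12.1002 = 2.18767; ln C = (Σln w − k·Σln u)/n = 0.58616, so C = exp(0.58616) = 1.79707.

k = 2.188, C = 1.797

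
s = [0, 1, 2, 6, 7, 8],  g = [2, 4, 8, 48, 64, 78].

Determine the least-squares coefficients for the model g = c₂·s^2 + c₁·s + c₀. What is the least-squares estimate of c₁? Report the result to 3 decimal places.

c₁ = 1.798

Forming XᵀX = [[7810, 1080, 154]; [1080, 154, 24]; [154, 24, 6]] and Xᵀg = [9892, 1380, 204]ᵀ gives XᵀX·[c₂, c₁, c₀]ᵀ = Xᵀg.
Inverting the 3×3 Gram matrix, [c₂, c₁, c₀]ᵀ = [108/109, 5682/3161, 4358/3161]ᵀ.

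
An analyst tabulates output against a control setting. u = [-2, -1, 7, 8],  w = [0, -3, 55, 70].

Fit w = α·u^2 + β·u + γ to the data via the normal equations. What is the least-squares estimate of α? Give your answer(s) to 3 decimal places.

α = 1.000

Entries of MᵀM: Σu^2·u^2 = 6514, Σu^2·u = 846, Σu^2 = 118, Σu·u = 118, Σu = 12, Σ1 = 4.
And Σu^2·w = 7172, Σu·w = 948, Σw = 122.
So MᵀM·[α, β, γ]ᵀ = Mᵀw: [[6514, 846, 118]; [846, 118, 12]; [118, 12, 4]]·[α, β, γ]ᵀ = [7172, 948, 122]ᵀ.
Row-reducing yields α = 1, β = 45/41, γ = -94/41.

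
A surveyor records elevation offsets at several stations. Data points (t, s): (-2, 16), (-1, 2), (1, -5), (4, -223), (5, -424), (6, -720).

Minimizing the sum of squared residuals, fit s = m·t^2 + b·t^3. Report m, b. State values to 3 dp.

m = -1.874, b = -3.020

The normal equations are: 2195·m + 11893·b = -40027;  11893·m + 66443·b = -222927.
(Σt^2·t^2 = 2195, Σt^2·t^3 = 11893, Σt^3·t^3 = 66443, Σt^2·s = -40027, Σt^3·s = -222927.)
Δ = 2195·66443 − 11893² = 4398936.
m = ((-40027)·66443 − 11893·(-222927))/4398936 = -4121575/2199468; b = (2195·(-222927) − 11893·(-40027))/4398936 = -6641827/2199468.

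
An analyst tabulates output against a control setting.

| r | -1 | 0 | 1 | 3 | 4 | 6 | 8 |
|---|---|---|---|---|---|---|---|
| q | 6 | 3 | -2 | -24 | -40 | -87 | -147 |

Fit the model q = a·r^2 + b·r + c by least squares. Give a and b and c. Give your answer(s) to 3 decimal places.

Normal-equation sums: Σr^2·r^2 = 5731, Σr^2·r = 819, Σr^2 = 127, Σr·r = 127, Σr = 21, Σ1 = 7.
And Σr^2·q = -13392, Σr·q = -1938, Σq = -291.
Row-reducing yields a = -61513/32054, b = -112419/32054, c = 60374/16027.

a = -1.919, b = -3.507, c = 3.767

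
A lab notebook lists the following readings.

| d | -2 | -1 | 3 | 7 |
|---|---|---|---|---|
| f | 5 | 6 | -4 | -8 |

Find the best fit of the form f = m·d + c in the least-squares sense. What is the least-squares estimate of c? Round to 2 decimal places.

c = 2.59

The normal system MᵀM·[m, c]ᵀ = Mᵀf is [[63, 7]; [7, 4]]·[m, c]ᵀ = [-84, -1]ᵀ.
det = 63·4 − 7² = 203.
m = ((-84)·4 − 7·(-1))/203 = -47/29; c = (63·(-1) − 7·(-84))/203 = 75/29.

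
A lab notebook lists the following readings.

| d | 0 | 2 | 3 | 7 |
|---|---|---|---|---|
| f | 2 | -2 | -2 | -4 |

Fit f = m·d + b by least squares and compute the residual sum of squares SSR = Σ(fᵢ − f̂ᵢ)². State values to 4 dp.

SSR = 3.6154

The normal equations are: 62·m + 12·b = -38;  12·m + 4·b = -6.
Eliminating b: 4·(row 1) − 12·(row 2) gives 104·m = 4·(-38) − 12·(-6) = -80, so m = -10/13.
Then b = ((-6) − 12·(-10/13))/4 = 21/26.
Residuals: 31/26, -33/26, -1/2, 15/26; SSR = 47/13.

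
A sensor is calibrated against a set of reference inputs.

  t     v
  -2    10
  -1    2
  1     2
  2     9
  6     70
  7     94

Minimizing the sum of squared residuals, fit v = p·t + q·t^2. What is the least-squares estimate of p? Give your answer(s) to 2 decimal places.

Entries of AᵀA: Σt·t = 95, Σt·t^2 = 559, Σt^2·t^2 = 3731.
Right-hand side: Σt·v = 1076, Σt^2·v = 7206.
Eliminating q: 3731·(row 1) − 559·(row 2) gives 41964·p = 3731·1076 − 559·7206 = -13598, so p = -523/1614.
Then q = (7206 − 559·(-523/1614))/3731 = 41543/20982.

p = -0.32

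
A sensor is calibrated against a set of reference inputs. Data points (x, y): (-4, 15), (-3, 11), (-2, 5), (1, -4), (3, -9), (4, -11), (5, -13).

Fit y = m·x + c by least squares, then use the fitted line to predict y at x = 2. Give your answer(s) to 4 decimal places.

AᵀA·[m, c]ᵀ = Aᵀy reads: 80·m + 4·c = -243;  4·m + 7·c = -6.
Δ = 80·7 − 4² = 544.
m = ((-243)·7 − 4·(-6))/544 = -1677/544; c = (80·(-6) − 4·(-243))/544 = 123/136.
At x = 2: ŷ = (-1677/544)·(2) + (123/136)·(1) = -1431/272.

ŷ = -5.2610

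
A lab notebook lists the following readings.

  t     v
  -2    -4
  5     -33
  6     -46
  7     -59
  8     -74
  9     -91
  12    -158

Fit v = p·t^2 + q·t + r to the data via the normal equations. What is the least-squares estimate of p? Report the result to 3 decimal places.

p = -0.975

With design matrix M, MᵀM = [[35731, 3645, 403]; [3645, 403, 45]; [403, 45, 7]] and Mᵀv = [-40247, -4153, -465]ᵀ.
Row-reducing yields p = -66841/68532, q = -27209/22844, r = -89803/34266.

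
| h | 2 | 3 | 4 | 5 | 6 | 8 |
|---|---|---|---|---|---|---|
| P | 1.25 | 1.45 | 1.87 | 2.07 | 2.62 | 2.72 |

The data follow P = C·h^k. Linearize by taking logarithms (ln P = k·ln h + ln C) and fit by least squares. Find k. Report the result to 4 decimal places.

Let Y = ln P. Fitting Y = k·ln h + ln C by least squares:
Σln h = 8.6587, Σ(ln h)² = 13.7340, Σln P = 3.9120, Σln h·ln P = 6.4081.
Equations: 13.7340·k + 8.6587·ln C = 6.4081;  8.6587·k + 6·ln C = 3.9120.
Solving (det = 7.4309): k = 0.61576, ln C = -0.23662.

k = 0.6158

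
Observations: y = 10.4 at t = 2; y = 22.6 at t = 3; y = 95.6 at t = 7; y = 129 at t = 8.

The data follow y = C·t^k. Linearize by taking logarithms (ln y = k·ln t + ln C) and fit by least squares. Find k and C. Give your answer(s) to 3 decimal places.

With ln yᵢ as the transformed response and ln tᵢ as the regressor:
Σln t = 5.8171, Σ(ln t)² = 9.7980, Σln y = 14.8797, Σln t·ln y = 24.0280.
Equations: 9.7980·k + 5.8171·ln C = 24.0280;  5.8171·k + 4·ln C = 14.8797.
Solving (det = 5.3534): k = 1.78484, ln C = 1.12428, so C = exp(1.12428) = 3.07801.

k = 1.785, C = 3.078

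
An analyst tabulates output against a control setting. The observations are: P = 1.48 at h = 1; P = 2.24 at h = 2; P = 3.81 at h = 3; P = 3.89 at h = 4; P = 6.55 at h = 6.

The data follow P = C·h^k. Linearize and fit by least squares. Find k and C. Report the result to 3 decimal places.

With ln Pᵢ as the transformed response and ln hᵢ as the regressor:
Sums: Σln h = 4.9698, Σ(ln h)² = 6.8196, Σln P = 5.7740, Σln h·ln P = 7.2792.
Normal system: [[6.8196, 4.9698]; [4.9698, 5]]·[k, ln C]ᵀ = [7.2792, 5.7740]ᵀ.
Slope k = (n·Σln h·ln P − Σln h·Σln P)/(n·Σ(ln h)² − (Σln h)²) = (5·7.2792 − 4.9698·5.7740)/9.3990 = 0.81928; ln C = (Σln P − k·Σln h)/n = 0.34047, so C = exp(0.34047) = 1.40561.

k = 0.819, C = 1.406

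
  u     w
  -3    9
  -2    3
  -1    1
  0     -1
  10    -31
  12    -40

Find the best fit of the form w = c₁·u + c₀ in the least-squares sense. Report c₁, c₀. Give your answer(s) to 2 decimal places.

c₁ = -3.10, c₀ = -1.58

MᵀM·[c₁, c₀]ᵀ = Mᵀw reads: 258·c₁ + 16·c₀ = -824;  16·c₁ + 6·c₀ = -59.
Δ = 258·6 − 16² = 1292.
c₁ = ((-824)·6 − 16·(-59))/1292 = -1000/323; c₀ = (258·(-59) − 16·(-824))/1292 = -1019/646.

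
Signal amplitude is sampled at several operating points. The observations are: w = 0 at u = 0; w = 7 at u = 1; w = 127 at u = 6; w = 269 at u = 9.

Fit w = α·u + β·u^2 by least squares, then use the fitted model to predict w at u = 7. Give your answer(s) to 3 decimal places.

The normal equations are: 118·α + 946·β = 3190;  946·α + 7858·β = 26368.
Eliminating β: 7858·(row 1) − 946·(row 2) gives 32328·α = 7858·3190 − 946·26368 = 122892, so α = 10241/2694.
Then β = (26368 − 946·(10241/2694))/7858 = 7807/2694.
At u = 7: ŵ = (10241/2694)·(7) + (7807/2694)·(49) = 75705/449.

ŵ = 168.608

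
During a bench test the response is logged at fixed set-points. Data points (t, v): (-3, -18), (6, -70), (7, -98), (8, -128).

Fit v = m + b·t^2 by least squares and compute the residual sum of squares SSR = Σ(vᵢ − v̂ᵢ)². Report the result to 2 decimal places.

The normal system XᵀX·[m, b]ᵀ = Xᵀv is [[4, 158]; [158, 7874]]·[m, b]ᵀ = [-314, -15676]ᵀ.
det = 4·7874 − 158² = 6532.
m = ((-314)·7874 − 158·(-15676))/6532 = 1093/1633; b = (4·(-15676) − 158·(-314))/6532 = -3273/1633.
Residuals: -1030/1633, 2425/1633, -750/1633, -645/1633; SSR = 4850/1633.

SSR = 2.97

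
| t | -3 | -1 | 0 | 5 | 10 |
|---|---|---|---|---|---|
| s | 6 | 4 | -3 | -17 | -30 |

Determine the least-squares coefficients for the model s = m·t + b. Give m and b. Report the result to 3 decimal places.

Entries of AᵀA: Σt·t = 135, Σt = 11, Σ1 = 5.
Moment sums: Σt·s = -407, Σs = -40.
AᵀA·[m, b]ᵀ = Aᵀs becomes [[135, 11]; [11, 5]]·[m, b]ᵀ = [-407, -40]ᵀ.
Eliminating b: 5·(row 1) − 11·(row 2) gives 554·m = 5·(-407) − 11·(-40) = -1595, so m = -1595/554.
Then b = ((-40) − 11·(-1595/554))/5 = -923/554.

m = -2.879, b = -1.666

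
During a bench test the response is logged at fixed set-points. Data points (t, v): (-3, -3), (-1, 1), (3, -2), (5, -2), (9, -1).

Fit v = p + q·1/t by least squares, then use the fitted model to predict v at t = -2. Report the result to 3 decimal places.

v̂ = -0.742

Compute the Gram sums: Σ1 = 5, Σ1/t = -31/45, Σ1/t·1/t = 2581/2025.
And Σv = -7, Σ1/t·v = -53/45.
det = 5·(2581/2025) − (-31/45)² = 11944/2025.
p = ((-7)·(2581/2025) − (-31/45)·(-53/45))/(11944/2025) = -9855/5972; q = (5·(-53/45) − (-31/45)·(-7))/(11944/2025) = -10845/5972.
At t = -2: v̂ = (-9855/5972)·(1) + (-10845/5972)·(-1/2) = -8865/11944.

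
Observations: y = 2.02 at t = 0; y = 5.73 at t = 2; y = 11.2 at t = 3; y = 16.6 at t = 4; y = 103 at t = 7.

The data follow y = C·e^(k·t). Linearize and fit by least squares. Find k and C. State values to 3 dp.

Let Y = ln y. Fitting Y = k·t + ln C by least squares:
XᵀX = [[78.0000, 16.0000]; [16.0000, 5]], rhs = [54.4199, 12.3089]ᵀ  (here Σt = 16.0000, Σ(t)² = 78.0000, Σln y = 12.3089, Σt·ln y = 54.4199).
Solving (det = 134.0000): k = 0.56088, ln C = 0.66696, so C = exp(0.66696) = 1.94831.

k = 0.561, C = 1.948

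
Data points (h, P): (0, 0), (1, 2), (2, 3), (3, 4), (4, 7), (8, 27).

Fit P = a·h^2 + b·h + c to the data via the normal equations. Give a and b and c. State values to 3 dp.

Setting ∂/∂a … = 0 gives: 4450·a + 612·b + 94·c = 1890;  612·a + 94·b + 18·c = 264;  94·a + 18·b + 6·c = 43.
(Σh^2·h^2 = 4450, Σh^2·h = 612, Σh^2 = 94, Σh·h = 94, Σh = 18, Σ1 = 6, Σh^2·P = 1890, Σh·P = 264, ΣP = 43.)
Solving the 3×3 system (Gaussian elimination) gives a = 1231/3058, b = 15/278, c = 2135/3058.

a = 0.403, b = 0.054, c = 0.698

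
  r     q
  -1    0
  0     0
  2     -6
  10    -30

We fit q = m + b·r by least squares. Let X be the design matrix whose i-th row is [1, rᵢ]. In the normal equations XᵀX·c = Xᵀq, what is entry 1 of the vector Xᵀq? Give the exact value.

Entry 1 ↔ basis 1, so (Xᵀq)_{1} = Σᵢ qᵢ = (1)·(0) + (1)·(0) + (1)·(-6) + (1)·(-30) = -36.

-36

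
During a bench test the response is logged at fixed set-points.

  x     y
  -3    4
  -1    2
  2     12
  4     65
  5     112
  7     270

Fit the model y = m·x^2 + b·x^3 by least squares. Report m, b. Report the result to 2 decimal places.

m = 1.99, b = 0.50

AᵀA·[m, b]ᵀ = Aᵀy reads: 3380·m + 20744·b = 17156;  20744·m + 138164·b = 110756.
Eliminating b: 138164·(row 1) − 20744·(row 2) gives 36680784·m = 138164·17156 − 20744·110756 = 72819120, so m = 1517065/764183.
Then b = (110756 − 20744·(1517065/764183))/138164 = 384817/764183.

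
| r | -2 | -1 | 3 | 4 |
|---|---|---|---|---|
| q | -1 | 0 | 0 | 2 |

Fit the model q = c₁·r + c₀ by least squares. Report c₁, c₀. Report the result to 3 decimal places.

c₁ = 0.346, c₀ = -0.096

MᵀM·[c₁, c₀]ᵀ = Mᵀq reads: 30·c₁ + 4·c₀ = 10;  4·c₁ + 4·c₀ = 1.
Eliminating c₀: 4·(row 1) − 4·(row 2) gives 104·c₁ = 4·10 − 4·1 = 36, so c₁ = 9/26.
Then c₀ = (1 − 4·(9/26))/4 = -5/52.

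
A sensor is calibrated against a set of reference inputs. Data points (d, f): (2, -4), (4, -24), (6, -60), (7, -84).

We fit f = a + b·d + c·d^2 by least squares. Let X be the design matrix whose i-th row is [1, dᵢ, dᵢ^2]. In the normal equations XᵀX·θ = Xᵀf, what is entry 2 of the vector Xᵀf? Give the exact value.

-1052

Entry 2 ↔ basis d, so (Xᵀf)_{2} = Σᵢ (d)·fᵢ = (2)·(-4) + (4)·(-24) + (6)·(-60) + (7)·(-84) = -1052.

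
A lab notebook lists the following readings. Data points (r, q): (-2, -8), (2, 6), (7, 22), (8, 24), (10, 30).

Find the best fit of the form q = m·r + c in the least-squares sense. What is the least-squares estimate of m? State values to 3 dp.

From the data, Σr·r = 221, Σr = 25, Σ1 = 5.
And Σr·q = 674, Σq = 74.
Eliminating c: 5·(row 1) − 25·(row 2) gives 480·m = 5·674 − 25·74 = 1520, so m = 19/6.
Then c = (74 − 25·(19/6))/5 = -31/30.

m = 3.167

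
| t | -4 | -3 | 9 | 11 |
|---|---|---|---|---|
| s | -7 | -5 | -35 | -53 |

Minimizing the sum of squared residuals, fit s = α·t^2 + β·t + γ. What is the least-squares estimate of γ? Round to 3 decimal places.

γ = -0.288

Normal-equation sums: Σt^2·t^2 = 21539, Σt^2·t = 1969, Σt^2 = 227, Σt·t = 227, Σt = 13, Σ1 = 4.
Right-hand side: Σt^2·s = -9405, Σt·s = -855, Σs = -100.
Normal equations: [[21539, 1969, 227]; [1969, 227, 13]; [227, 13, 4]]·[α, β, γ]ᵀ = [-9405, -855, -100]ᵀ.
Row-reducing yields α = -12185/27786, β = 1495/27786, γ = -1335/4631.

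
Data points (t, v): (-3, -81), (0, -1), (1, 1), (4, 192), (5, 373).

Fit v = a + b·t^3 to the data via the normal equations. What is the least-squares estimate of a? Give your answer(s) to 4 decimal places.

a = -0.8083

From the data, Σ1 = 5, Σt^3 = 163, Σt^3·t^3 = 20451.
And Σv = 484, Σt^3·v = 61101.
Normal equations: [[5, 163]; [163, 20451]]·[a, b]ᵀ = [484, 61101]ᵀ.
Eliminating b: 20451·(row 1) − 163·(row 2) gives 75686·a = 20451·484 − 163·61101 = -61179, so a = -61179/75686.
Then b = (61101 − 163·(-61179/75686))/20451 = 226613/75686.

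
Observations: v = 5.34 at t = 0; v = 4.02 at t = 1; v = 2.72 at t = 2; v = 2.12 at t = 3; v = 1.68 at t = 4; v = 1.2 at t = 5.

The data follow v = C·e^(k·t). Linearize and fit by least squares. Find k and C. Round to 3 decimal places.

Let Y = ln v. Fitting Y = k·t + ln C by least squares:
Σt = 15.0000, Σ(t)² = 55.0000, Σln v = 5.5197, Σt·ln v = 8.6336.
Normal system: [[55.0000, 15.0000]; [15.0000, 6]]·[k, ln C]ᵀ = [8.6336, 5.5197]ᵀ.
Solving (det = 105.0000): k = -0.29518, ln C = 1.65789, so C = exp(1.65789) = 5.24822.

k = -0.295, C = 5.248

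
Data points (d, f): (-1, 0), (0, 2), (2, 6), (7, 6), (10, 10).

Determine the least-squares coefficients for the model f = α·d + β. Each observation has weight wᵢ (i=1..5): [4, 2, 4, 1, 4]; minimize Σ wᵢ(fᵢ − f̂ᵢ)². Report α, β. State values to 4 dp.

α = 0.8065, β = 2.1912

Compute the Gram sums: Σwᵢ·d·d = 469, Σwᵢ·d = 51, Σwᵢ·1 = 15.
Right-hand side: Σwᵢ·d·f = 490, Σwᵢ·f = 74.
det = 469·15 − 51² = 4434.
α = (490·15 − 51·74)/4434 = 596/739; β = (469·74 − 51·490)/4434 = 4858/2217.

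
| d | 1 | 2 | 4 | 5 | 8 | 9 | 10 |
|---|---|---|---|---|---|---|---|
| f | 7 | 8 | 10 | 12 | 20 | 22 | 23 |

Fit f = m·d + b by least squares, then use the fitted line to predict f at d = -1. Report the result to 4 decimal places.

f̂ = 1.8488

Forming AᵀA = [[291, 39]; [39, 7]] and Aᵀf = [711, 102]ᵀ gives AᵀA·[m, b]ᵀ = Aᵀf.
det = 291·7 − 39² = 516.
m = (711·7 − 39·102)/516 = 333/172; b = (291·102 − 39·711)/516 = 651/172.
At d = -1: f̂ = (333/172)·(-1) + (651/172)·(1) = 159/86.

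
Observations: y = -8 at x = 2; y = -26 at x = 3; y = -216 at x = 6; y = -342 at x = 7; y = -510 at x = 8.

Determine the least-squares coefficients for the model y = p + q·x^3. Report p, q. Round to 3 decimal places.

p = 0.183, q = -0.997

Setting ∂/∂p … = 0 gives: 5·p + 1106·q = -1102;  1106·p + 427242·q = -425848.
Determinant 5·427242 − 1106² = 912974.
p = ((-1102)·427242 − 1106·(-425848))/912974 = 83602/456487; q = (5·(-425848) − 1106·(-1102))/912974 = -455214/456487.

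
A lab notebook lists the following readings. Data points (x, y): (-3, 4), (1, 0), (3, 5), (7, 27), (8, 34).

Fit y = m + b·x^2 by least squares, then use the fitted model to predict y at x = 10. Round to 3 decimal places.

ŷ = 54.147

Sums needed: Σ1 = 5, Σx^2 = 132, Σx^2·x^2 = 6660.
Right-hand side: Σy = 70, Σx^2·y = 3580.
AᵀA·[m, b]ᵀ = Aᵀy becomes [[5, 132]; [132, 6660]]·[m, b]ᵀ = [70, 3580]ᵀ.
Eliminating b: 6660·(row 1) − 132·(row 2) gives 15876·m = 6660·70 − 132·3580 = -6360, so m = -530/1323.
Then b = (3580 − 132·(-530/1323))/6660 = 2165/3969.
At x = 10: ŷ = (-530/1323)·(1) + (2165/3969)·(100) = 214910/3969.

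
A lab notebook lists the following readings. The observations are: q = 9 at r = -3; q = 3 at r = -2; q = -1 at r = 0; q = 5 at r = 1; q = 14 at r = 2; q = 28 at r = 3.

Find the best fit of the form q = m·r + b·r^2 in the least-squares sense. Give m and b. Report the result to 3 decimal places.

The normal system AᵀA·[m, b]ᵀ = Aᵀq is [[27, 1]; [1, 195]]·[m, b]ᵀ = [84, 406]ᵀ.
Determinant 27·195 − 1² = 5264.
m = (84·195 − 1·406)/5264 = 1141/376; b = (27·406 − 1·84)/5264 = 777/376.

m = 3.035, b = 2.066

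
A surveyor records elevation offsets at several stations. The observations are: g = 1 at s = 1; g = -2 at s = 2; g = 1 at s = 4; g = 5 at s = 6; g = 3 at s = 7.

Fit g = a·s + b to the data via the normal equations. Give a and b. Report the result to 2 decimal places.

Setting ∂/∂a … = 0 gives: 106·a + 20·b = 52;  20·a + 5·b = 8.
(Σs·s = 106, Σs = 20, Σ1 = 5, Σs·g = 52, Σg = 8.)
det = 106·5 − 20² = 130.
a = (52·5 − 20·8)/130 = 10/13; b = (106·8 − 20·52)/130 = -96/65.

a = 0.77, b = -1.48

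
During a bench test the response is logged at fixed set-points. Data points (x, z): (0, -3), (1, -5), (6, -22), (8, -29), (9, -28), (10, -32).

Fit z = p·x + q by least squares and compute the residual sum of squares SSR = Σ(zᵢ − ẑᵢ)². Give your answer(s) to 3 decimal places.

Setting ∂/∂p … = 0 gives: 282·p + 34·q = -941;  34·p + 6·q = -119.
(Σx·x = 282, Σx = 34, Σ1 = 6, Σx·z = -941, Σz = -119.)
Eliminating q: 6·(row 1) − 34·(row 2) gives 536·p = 6·(-941) − 34·(-119) = -1600, so p = -200/67.
Then q = ((-119) − 34·(-200/67))/6 = -391/134.
Residuals: -11/134, 121/134, -157/134, -295/134, 239/134, 103/134; SSR = 1449/134.

SSR = 10.813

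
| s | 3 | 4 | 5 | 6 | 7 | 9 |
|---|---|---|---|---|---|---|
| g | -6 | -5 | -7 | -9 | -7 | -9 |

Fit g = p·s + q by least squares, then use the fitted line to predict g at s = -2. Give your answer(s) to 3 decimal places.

ĝ = -2.786

Entries of MᵀM: Σs·s = 216, Σs = 34, Σ1 = 6.
And Σs·g = -257, Σg = -43.
MᵀM·[p, q]ᵀ = Mᵀg becomes [[216, 34]; [34, 6]]·[p, q]ᵀ = [-257, -43]ᵀ.
Eliminating q: 6·(row 1) − 34·(row 2) gives 140·p = 6·(-257) − 34·(-43) = -80, so p = -4/7.
Then q = ((-43) − 34·(-4/7))/6 = -55/14.
At s = -2: ĝ = (-4/7)·(-2) + (-55/14)·(1) = -39/14.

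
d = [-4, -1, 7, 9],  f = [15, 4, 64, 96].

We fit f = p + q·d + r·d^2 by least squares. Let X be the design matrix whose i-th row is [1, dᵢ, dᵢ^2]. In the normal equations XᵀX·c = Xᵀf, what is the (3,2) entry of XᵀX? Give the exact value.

1007

Row 3 ↔ basis d^2, column 2 ↔ basis d, so (XᵀX)_{3,2} = Σᵢ (d^2)·(d) = (16)·(-4) + (1)·(-1) + (49)·(7) + (81)·(9) = 1007.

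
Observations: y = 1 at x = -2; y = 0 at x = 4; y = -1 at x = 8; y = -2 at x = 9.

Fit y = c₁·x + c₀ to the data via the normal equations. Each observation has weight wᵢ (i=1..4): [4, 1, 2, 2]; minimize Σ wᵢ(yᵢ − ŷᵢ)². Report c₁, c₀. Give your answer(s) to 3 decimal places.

c₁ = -0.240, c₀ = 0.579

The normal system MᵀWM·[c₁, c₀]ᵀ = MᵀWy is [[322, 30]; [30, 9]]·[c₁, c₀]ᵀ = [-60, -2]ᵀ.
Eliminating c₀: 9·(row 1) − 30·(row 2) gives 1998·c₁ = 9·(-60) − 30·(-2) = -480, so c₁ = -80/333.
Then c₀ = ((-2) − 30·(-80/333))/9 = 578/999.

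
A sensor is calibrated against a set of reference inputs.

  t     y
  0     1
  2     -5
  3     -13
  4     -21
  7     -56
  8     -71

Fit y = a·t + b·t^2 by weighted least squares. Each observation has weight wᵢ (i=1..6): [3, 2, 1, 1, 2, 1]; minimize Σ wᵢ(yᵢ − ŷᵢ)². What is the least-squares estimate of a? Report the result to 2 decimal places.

Compute the Gram sums: Σwᵢ·t·t = 195, Σwᵢ·t·t^2 = 1305, Σwᵢ·t^2·t^2 = 9267.
Right-hand side: Σwᵢ·t·y = -1495, Σwᵢ·t^2·y = -10525.
So MᵀWM·[a, b]ᵀ = MᵀWy: [[195, 1305]; [1305, 9267]]·[a, b]ᵀ = [-1495, -10525]ᵀ.
Eliminating b: 9267·(row 1) − 1305·(row 2) gives 104040·a = 9267·(-1495) − 1305·(-10525) = -119040, so a = -992/867.
Then b = ((-10525) − 1305·(-992/867))/9267 = -845/867.

a = -1.14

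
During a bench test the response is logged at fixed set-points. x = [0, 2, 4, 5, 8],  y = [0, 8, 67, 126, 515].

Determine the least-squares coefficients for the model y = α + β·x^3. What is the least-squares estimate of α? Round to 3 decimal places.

α = 0.727

From the data, Σ1 = 5, Σx^3 = 709, Σx^3·x^3 = 281929.
Right-hand side: Σy = 716, Σx^3·y = 283782.
Normal equations: [[5, 709]; [709, 281929]]·[α, β]ᵀ = [716, 283782]ᵀ.
Eliminating β: 281929·(row 1) − 709·(row 2) gives 906964·α = 281929·716 − 709·283782 = 659726, so α = 329863/453482.
Then β = (283782 − 709·(329863/453482))/281929 = 455633/453482.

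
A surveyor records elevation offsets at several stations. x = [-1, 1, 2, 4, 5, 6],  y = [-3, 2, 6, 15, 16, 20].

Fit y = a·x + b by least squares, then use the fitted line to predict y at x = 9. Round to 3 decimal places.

ŷ = 30.282

Normal-equation sums: Σx·x = 83, Σx = 17, Σ1 = 6.
For Mᵀy: Σx·y = 277, Σy = 56.
MᵀM·[a, b]ᵀ = Mᵀy becomes [[83, 17]; [17, 6]]·[a, b]ᵀ = [277, 56]ᵀ.
Eliminating b: 6·(row 1) − 17·(row 2) gives 209·a = 6·277 − 17·56 = 710, so a = 710/209.
Then b = (56 − 17·(710/209))/6 = -61/209.
At x = 9: ŷ = (710/209)·(9) + (-61/209)·(1) = 6329/209.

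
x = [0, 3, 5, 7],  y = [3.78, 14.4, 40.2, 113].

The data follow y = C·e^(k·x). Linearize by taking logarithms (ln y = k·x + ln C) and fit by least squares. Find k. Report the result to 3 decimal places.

k = 0.486

With ln yᵢ as the transformed response and xᵢ as the regressor:
Σx = 15.0000, Σ(x)² = 83.0000, Σln y = 12.4182, Σx·ln y = 59.5627.
Equations: 83.0000·k + 15.0000·ln C = 59.5627;  15.0000·k + 4·ln C = 12.4182.
Δ = 83.0000·4 − (15.0000)² = 107.0000; k = (59.5627·4 − 15.0000·12.4182)/107.0000 = 0.48577, ln C = (83.0000·12.4182 − 15.0000·59.5627)/107.0000 = 1.28290.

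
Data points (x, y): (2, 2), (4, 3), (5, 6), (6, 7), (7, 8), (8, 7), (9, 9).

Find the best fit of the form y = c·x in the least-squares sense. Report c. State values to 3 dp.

Compute the Gram sums: Σx·x = 275.
Right-hand side: Σx·y = 281.
Normal equations: [[275]]·[c]ᵀ = [281]ᵀ.
c = 281/275 = 1.02182.

c = 1.022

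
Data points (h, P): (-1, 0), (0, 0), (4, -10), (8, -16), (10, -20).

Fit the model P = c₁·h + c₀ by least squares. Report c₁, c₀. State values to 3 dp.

AᵀA·[c₁, c₀]ᵀ = AᵀP reads: 181·c₁ + 21·c₀ = -368;  21·c₁ + 5·c₀ = -46.
(Σh·h = 181, Σh = 21, Σ1 = 5, Σh·P = -368, ΣP = -46.)
Δ = 181·5 − 21² = 464.
c₁ = ((-368)·5 − 21·(-46))/464 = -437/232; c₀ = (181·(-46) − 21·(-368))/464 = -299/232.

c₁ = -1.884, c₀ = -1.289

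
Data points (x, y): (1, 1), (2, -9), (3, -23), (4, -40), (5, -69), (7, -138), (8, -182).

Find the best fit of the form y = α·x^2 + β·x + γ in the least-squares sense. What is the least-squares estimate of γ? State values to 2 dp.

γ = 2.51

Setting ∂/∂α … = 0 gives: 7476·α + 1080·β + 168·γ = -21017;  1080·α + 168·β + 30·γ = -3013;  168·α + 30·β + 7·γ = -460.
(Σx^2·x^2 = 7476, Σx^2·x = 1080, Σx^2 = 168, Σx·x = 168, Σx = 30, Σ1 = 7, Σx^2·y = -21017, Σx·y = -3013, Σy = -460.)
Inverting the 3×3 Gram matrix, [α, β, γ]ᵀ = [-10741/3612, 379/516, 1509/602]ᵀ.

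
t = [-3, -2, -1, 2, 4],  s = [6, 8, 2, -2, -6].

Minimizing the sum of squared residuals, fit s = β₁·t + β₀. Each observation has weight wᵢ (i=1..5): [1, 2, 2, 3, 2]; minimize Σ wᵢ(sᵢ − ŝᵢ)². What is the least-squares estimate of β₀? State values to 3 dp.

Normal-equation sums: Σwᵢ·t·t = 63, Σwᵢ·t = 5, Σwᵢ·1 = 10.
Right-hand side: Σwᵢ·t·s = -114, Σwᵢ·s = 8.
XᵀWX·[β₁, β₀]ᵀ = XᵀWs becomes [[63, 5]; [5, 10]]·[β₁, β₀]ᵀ = [-114, 8]ᵀ.
det = 63·10 − 5² = 605.
β₁ = ((-114)·10 − 5·8)/605 = -236/121; β₀ = (63·8 − 5·(-114))/605 = 1074/605.

β₀ = 1.775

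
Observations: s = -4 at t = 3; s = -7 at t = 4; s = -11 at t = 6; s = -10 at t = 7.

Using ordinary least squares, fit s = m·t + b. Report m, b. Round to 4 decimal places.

Normal-equation sums: Σt·t = 110, Σt = 20, Σ1 = 4.
Right-hand side: Σt·s = -176, Σs = -32.
XᵀX·[m, b]ᵀ = Xᵀs becomes [[110, 20]; [20, 4]]·[m, b]ᵀ = [-176, -32]ᵀ.
Eliminating b: 4·(row 1) − 20·(row 2) gives 40·m = 4·(-176) − 20·(-32) = -64, so m = -8/5.
Then b = ((-32) − 20·(-8/5))/4 = 0.

m = -1.6000, b = 0.0000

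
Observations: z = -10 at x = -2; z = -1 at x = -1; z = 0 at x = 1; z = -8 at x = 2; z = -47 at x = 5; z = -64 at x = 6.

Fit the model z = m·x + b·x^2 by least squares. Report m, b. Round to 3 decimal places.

m = 0.482, b = -1.901

Normal-equation sums: Σx·x = 71, Σx·x^2 = 341, Σx^2·x^2 = 1955.
And Σx·z = -614, Σx^2·z = -3552.
det = 71·1955 − 341² = 22524.
m = ((-614)·1955 − 341·(-3552))/22524 = 5431/11262; b = (71·(-3552) − 341·(-614))/22524 = -21409/11262.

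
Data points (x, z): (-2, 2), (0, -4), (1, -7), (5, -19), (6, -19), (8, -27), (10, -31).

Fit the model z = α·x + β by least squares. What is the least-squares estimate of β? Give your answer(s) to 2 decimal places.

Setting ∂/∂α … = 0 gives: 230·α + 28·β = -746;  28·α + 7·β = -105.
(Σx·x = 230, Σx = 28, Σ1 = 7, Σx·z = -746, Σz = -105.)
det = 230·7 − 28² = 826.
α = ((-746)·7 − 28·(-105))/826 = -163/59; β = (230·(-105) − 28·(-746))/826 = -233/59.

β = -3.95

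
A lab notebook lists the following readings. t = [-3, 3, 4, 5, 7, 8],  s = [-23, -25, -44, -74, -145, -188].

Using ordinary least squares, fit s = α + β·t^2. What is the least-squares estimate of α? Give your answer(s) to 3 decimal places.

α = 2.727

Compute the Gram sums: Σ1 = 6, Σt^2 = 172, Σt^2·t^2 = 7540.
Moment sums: Σs = -499, Σt^2·s = -22123.
Eliminating β: 7540·(row 1) − 172·(row 2) gives 15656·α = 7540·(-499) − 172·(-22123) = 42696, so α = 5337/1957.
Then β = ((-22123) − 172·(5337/1957))/7540 = -23455/7828.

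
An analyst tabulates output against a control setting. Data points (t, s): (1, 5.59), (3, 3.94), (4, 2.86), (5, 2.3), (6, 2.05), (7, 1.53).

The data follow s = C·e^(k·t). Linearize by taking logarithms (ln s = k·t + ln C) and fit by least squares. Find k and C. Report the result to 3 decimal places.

With ln sᵢ as the transformed response and tᵢ as the regressor:
Sums: Σt = 26.0000, Σ(t)² = 136.0000, Σln s = 6.1190, Σt·ln s = 21.4863.
Normal system: [[136.0000, 26.0000]; [26.0000, 6]]·[k, ln C]ᵀ = [21.4863, 6.1190]ᵀ.
Δ = 136.0000·6 − (26.0000)² = 140.0000; k = (21.4863·6 − 26.0000·6.1190)/140.0000 = -0.21555, ln C = (136.0000·6.1190 − 26.0000·21.4863)/140.0000 = 1.95386, so C = exp(1.95386) = 7.05589.

k = -0.216, C = 7.056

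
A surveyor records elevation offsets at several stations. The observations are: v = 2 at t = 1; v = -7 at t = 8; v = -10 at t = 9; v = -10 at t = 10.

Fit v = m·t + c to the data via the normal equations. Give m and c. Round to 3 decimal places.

m = -1.380, c = 3.410

Compute the Gram sums: Σt·t = 246, Σt = 28, Σ1 = 4.
And Σt·v = -244, Σv = -25.
Normal equations: [[246, 28]; [28, 4]]·[m, c]ᵀ = [-244, -25]ᵀ.
Eliminating c: 4·(row 1) − 28·(row 2) gives 200·m = 4·(-244) − 28·(-25) = -276, so m = -69/50.
Then c = ((-25) − 28·(-69/50))/4 = 341/100.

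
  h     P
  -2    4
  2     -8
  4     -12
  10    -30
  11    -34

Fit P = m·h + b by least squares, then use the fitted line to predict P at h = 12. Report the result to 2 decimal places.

The normal equations are: 245·m + 25·b = -746;  25·m + 5·b = -80.
(Σh·h = 245, Σh = 25, Σ1 = 5, Σh·P = -746, ΣP = -80.)
Eliminating b: 5·(row 1) − 25·(row 2) gives 600·m = 5·(-746) − 25·(-80) = -1730, so m = -173/60.
Then b = ((-80) − 25·(-173/60))/5 = -19/12.
At h = 12: P̂ = (-173/60)·(12) + (-19/12)·(1) = -2171/60.

P̂ = -36.18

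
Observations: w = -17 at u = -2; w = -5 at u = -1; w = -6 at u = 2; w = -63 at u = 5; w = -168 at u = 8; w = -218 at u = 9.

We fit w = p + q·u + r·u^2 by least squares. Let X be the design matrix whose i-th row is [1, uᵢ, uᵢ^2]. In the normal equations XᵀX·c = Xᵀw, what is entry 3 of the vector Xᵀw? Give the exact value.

Entry 3 ↔ basis u^2, so (Xᵀw)_{3} = Σᵢ (u^2)·wᵢ = (4)·(-17) + (1)·(-5) + (4)·(-6) + (25)·(-63) + (64)·(-168) + (81)·(-218) = -30082.

-30082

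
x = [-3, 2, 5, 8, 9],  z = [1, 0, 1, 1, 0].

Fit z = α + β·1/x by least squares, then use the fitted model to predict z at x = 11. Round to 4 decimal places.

Setting ∂/∂α … = 0 gives: 5·α + (217/360)·β = 3;  (217/360)·α + (55609/129600)·β = -1/120.
Δ = 5·(55609/129600) − (217/360)² = 57739/32400.
α = (3·(55609/129600) − (217/360)·(-1/120))/(57739/32400) = 83739/115478; β = (5·(-1/120) − (217/360)·3)/(57739/32400) = -59940/57739.
At x = 11: ẑ = (83739/115478)·(1) + (-59940/57739)·(1/11) = 801249/1270258.

ẑ = 0.6308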